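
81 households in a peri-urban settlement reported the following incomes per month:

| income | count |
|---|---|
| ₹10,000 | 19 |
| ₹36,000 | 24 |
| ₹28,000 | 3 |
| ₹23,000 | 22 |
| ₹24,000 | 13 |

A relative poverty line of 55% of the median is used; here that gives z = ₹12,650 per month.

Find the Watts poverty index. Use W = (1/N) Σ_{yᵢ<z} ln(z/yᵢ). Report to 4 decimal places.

Incomes under z: 19×₹10,000 (q = 19 of N = 81).
Log gaps: ln(12650/10000) = 0.2351 (×19).
W = 4.466370 / 81 = 0.0551.

0.0551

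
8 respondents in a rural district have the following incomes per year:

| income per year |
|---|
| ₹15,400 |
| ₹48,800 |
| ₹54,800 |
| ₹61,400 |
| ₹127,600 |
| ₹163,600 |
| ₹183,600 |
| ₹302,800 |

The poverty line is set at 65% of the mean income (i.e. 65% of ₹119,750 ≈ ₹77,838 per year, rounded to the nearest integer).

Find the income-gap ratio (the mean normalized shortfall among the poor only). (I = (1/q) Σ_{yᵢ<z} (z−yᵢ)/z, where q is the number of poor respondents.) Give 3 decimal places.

0.421

Poor units: ₹15,400, ₹48,800, ₹54,800, ₹61,400 (q = 4 of N = 8).
Relative gaps: 0.8022, 0.3731, 0.2960, 0.2112; sum = 1.682366.
I averages over the q = 4 poor units only: 1.682366 / 4 = 0.421.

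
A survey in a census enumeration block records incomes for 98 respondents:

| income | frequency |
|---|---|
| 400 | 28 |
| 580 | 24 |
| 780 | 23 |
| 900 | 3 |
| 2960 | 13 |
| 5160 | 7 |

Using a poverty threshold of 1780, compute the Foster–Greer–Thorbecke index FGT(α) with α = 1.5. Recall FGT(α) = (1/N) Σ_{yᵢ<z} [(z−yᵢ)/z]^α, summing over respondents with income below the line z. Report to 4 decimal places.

Poor units: 28×400, 24×580, 23×780, 3×900 (q = 78 of N = 98).
Gap ratios (z−y)/z: (1780−400)/1780 = 0.7753 (×28); (1780−580)/1780 = 0.6742 (×24); (1780−780)/1780 = 0.5618 (×23); (1780−900)/1780 = 0.4944 (×3).
Raised to α = 1.5: 0.68264 (×28); 0.55353 (×24); 0.42109 (×23); 0.34761 (×3).
Sum = 43.126319; FGT(1.5) = 43.126319 / 98 = 0.4401.

0.4401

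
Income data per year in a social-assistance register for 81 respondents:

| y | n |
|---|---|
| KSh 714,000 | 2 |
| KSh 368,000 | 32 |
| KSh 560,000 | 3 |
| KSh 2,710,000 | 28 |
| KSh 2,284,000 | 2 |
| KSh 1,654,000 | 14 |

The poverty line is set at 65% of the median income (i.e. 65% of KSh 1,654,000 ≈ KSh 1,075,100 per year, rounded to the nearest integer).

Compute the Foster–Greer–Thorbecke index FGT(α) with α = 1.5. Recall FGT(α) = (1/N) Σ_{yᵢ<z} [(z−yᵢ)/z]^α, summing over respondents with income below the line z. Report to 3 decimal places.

Below the line: 32×KSh 368,000, 3×KSh 560,000, 2×KSh 714,000 (q = 37 of N = 81).
Relative gaps: (1075100−368000)/1075100 = 0.6577 (×32); (1075100−560000)/1075100 = 0.4791 (×3); (1075100−714000)/1075100 = 0.3359 (×2).
Raised to α = 1.5: 0.53339 (×32); 0.33164 (×3); 0.19466 (×2).
Sum = 18.452827; FGT(1.5) = 18.452827 / 81 = 0.228.

0.228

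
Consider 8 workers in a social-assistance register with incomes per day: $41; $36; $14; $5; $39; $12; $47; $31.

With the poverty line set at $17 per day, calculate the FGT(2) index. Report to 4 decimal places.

Poor units: $5, $12, $14 (q = 3 of N = 8).
Relative gaps: (17−5)/17 = 0.7059; (17−12)/17 = 0.2941; (17−14)/17 = 0.1765.
Squared: 0.4983; 0.0865; 0.0311.
Sum = 0.615917; P₂ = 0.615917 / 8 = 0.0770.

0.0770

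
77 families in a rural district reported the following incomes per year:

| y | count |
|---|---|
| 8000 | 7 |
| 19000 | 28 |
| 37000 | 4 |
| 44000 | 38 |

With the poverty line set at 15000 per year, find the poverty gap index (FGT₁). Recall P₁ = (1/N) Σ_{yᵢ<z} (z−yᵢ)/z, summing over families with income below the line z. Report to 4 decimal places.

0.0424

Below z: 7×8000 (q = 7 of N = 77).
Gap ratios (z−y)/z: (15000−8000)/15000 = 0.4667 (×7).
Sum of shortfalls = 3.266667; P₁ averages over all N: 3.266667 / 77 = 0.0424.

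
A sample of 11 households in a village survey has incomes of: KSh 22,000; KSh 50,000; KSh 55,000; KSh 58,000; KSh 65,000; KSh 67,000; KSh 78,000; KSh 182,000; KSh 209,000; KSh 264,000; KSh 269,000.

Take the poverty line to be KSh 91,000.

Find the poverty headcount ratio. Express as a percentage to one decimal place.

63.6%

7 of the 11 households have income below KSh 91,000.
H = 7/11 = 63.6%.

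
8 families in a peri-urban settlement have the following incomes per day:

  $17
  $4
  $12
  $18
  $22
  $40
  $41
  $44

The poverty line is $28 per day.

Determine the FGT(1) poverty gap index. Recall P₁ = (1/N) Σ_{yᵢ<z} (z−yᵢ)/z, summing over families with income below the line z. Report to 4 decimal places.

0.2991

Below z: $4, $12, $17, $18, $22 (q = 5 of N = 8).
Normalized shortfalls: (28−4)/28 = 0.8571; (28−12)/28 = 0.5714; (28−17)/28 = 0.3929; (28−18)/28 = 0.3571; (28−22)/28 = 0.2143.
Sum of shortfalls = 2.392857; P₁ averages over all N: 2.392857 / 8 = 0.2991.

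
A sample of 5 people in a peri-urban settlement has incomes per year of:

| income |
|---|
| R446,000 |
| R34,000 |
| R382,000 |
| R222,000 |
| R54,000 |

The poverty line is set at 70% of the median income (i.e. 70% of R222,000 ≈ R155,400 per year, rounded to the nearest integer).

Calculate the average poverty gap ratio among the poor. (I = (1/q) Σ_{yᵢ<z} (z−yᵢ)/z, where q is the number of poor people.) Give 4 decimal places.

Below the line: R34,000, R54,000 (q = 2 of N = 5).
Relative gaps: 0.7812, 0.6525; sum = 1.433719.
I averages over the q = 2 poor units only: 1.433719 / 2 = 0.7169.

0.7169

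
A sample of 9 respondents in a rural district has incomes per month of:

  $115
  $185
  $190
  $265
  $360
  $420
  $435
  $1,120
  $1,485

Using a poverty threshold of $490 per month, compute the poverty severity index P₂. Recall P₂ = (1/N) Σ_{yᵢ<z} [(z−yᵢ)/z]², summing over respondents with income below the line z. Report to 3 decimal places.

Poor units: $115, $185, $190, $265, $360, $420, $435 (q = 7 of N = 9).
Relative gaps: (490−115)/490 = 0.7653; (490−185)/490 = 0.6224; (490−190)/490 = 0.6122; (490−265)/490 = 0.4592; (490−360)/490 = 0.2653; (490−420)/490 = 0.1429; (490−435)/490 = 0.1122.
Squared: 0.5857; 0.3874; 0.3748; 0.2108; 0.0704; 0.0204; 0.0126.
Sum = 1.662224; P₂ = 1.662224 / 9 = 0.185.

0.185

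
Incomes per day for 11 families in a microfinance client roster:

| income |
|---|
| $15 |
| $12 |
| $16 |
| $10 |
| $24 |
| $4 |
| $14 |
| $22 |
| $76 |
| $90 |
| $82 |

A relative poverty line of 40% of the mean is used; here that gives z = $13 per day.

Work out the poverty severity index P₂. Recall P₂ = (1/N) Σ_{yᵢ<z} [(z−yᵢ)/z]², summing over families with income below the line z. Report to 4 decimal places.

0.0490

Below z: $4, $10, $12 (q = 3 of N = 11).
Relative gaps: (13−4)/13 = 0.6923; (13−10)/13 = 0.2308; (13−12)/13 = 0.0769.
Squared: 0.4793; 0.0533; 0.0059.
Sum = 0.538462; P₂ = 0.538462 / 11 = 0.0490.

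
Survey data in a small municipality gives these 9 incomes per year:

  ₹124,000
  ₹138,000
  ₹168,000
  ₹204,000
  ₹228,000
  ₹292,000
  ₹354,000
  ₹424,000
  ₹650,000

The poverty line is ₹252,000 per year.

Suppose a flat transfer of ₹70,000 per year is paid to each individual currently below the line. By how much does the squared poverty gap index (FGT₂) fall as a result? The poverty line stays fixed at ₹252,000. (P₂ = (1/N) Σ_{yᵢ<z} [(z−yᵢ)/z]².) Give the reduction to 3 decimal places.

0.059

Before: below the line — ₹124,000, ₹138,000, ₹168,000, ₹204,000, ₹228,000; squared poverty gap index (FGT₂) = 0.06879.
After the ₹70,000 transfer: below the line — ₹194,000, ₹208,000, ₹238,000; squared poverty gap index (FGT₂) = 0.00962.
Reduction = 0.06879 − 0.00962 = 0.059.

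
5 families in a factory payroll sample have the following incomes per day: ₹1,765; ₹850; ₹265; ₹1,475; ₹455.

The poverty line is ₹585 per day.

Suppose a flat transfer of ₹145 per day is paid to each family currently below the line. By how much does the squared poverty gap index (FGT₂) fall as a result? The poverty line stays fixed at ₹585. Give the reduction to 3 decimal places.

Before: below the line — ₹265, ₹455; squared poverty gap index (FGT₂) = 0.06972.
After the ₹145 transfer: below the line — ₹410; squared poverty gap index (FGT₂) = 0.01790.
Reduction = 0.06972 − 0.01790 = 0.052.

0.052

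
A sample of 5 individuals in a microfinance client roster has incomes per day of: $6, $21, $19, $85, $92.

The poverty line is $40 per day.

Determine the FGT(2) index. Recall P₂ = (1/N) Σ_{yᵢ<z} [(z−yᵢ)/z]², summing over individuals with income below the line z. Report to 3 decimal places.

Poor units: $6, $19, $21 (q = 3 of N = 5).
Normalized shortfalls: (40−6)/40 = 0.8500; (40−19)/40 = 0.5250; (40−21)/40 = 0.4750.
Squared: 0.7225; 0.2756; 0.2256.
Sum = 1.223750; P₂ = 1.223750 / 5 = 0.245.

0.245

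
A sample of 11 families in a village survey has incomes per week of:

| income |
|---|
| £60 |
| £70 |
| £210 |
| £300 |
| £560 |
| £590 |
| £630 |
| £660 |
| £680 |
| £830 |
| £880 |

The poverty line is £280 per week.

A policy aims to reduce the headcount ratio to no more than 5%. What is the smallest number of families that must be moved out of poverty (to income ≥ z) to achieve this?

3

3 of the 11 families are poor, so H = 3/11 = 0.273.
A headcount ratio of at most 5% allows at most ⌊0.05 × 11⌋ = 0 poor families.
So at least 3 − 0 = 3 must be lifted.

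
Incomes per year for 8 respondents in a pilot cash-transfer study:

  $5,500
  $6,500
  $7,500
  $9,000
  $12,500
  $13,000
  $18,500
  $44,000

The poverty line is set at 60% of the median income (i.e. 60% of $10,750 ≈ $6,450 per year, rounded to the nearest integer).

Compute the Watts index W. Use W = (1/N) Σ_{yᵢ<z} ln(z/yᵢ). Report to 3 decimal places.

Poor units: $5,500 (q = 1 of N = 8).
ln(z/y) terms: ln(6450/5500) = 0.1593.
W = 0.159332 / 8 = 0.020.

0.020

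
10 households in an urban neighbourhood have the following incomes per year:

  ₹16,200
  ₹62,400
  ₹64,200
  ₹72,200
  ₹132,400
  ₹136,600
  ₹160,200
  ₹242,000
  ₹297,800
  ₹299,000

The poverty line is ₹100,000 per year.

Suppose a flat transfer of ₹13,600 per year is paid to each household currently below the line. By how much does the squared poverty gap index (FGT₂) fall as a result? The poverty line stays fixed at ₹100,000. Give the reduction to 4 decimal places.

Before: below the line — ₹16,200, ₹62,400, ₹64,200, ₹72,200; squared poverty gap index (FGT₂) = 0.104907.
After the ₹13,600 transfer: below the line — ₹29,800, ₹76,000, ₹77,800, ₹85,800; squared poverty gap index (FGT₂) = 0.061985.
Reduction = 0.104907 − 0.061985 = 0.0429.

0.0429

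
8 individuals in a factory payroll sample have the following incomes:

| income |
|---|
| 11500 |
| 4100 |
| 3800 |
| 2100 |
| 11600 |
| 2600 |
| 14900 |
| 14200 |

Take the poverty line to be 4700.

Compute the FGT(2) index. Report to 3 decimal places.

0.070

Below z: 2100, 2600, 3800, 4100 (q = 4 of N = 8).
Relative gaps: (4700−2100)/4700 = 0.5532; (4700−2600)/4700 = 0.4468; (4700−3800)/4700 = 0.1915; (4700−4100)/4700 = 0.1277.
Squared: 0.3060; 0.1996; 0.0367; 0.0163.
Sum = 0.558624; P₂ = 0.558624 / 8 = 0.070.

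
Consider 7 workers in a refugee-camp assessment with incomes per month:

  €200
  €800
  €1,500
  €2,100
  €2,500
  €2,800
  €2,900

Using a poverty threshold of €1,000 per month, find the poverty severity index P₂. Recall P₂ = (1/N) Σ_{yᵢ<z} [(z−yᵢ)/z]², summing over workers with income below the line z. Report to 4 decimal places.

Poor units: €200, €800 (q = 2 of N = 7).
Relative gaps: (1000−200)/1000 = 0.8000; (1000−800)/1000 = 0.2000.
Squared: 0.6400; 0.0400.
Sum = 0.680000; P₂ = 0.680000 / 7 = 0.0971.

0.0971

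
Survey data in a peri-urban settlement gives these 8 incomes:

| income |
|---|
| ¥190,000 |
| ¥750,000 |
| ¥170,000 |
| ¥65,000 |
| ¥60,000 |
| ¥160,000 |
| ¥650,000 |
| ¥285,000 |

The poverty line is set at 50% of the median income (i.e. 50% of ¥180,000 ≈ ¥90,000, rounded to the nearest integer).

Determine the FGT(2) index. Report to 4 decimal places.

0.0235

Below z: ¥60,000, ¥65,000 (q = 2 of N = 8).
Shortfall ratios: (90000−60000)/90000 = 0.3333; (90000−65000)/90000 = 0.2778.
Squared: 0.1111; 0.0772.
Sum = 0.188272; P₂ = 0.188272 / 8 = 0.0235.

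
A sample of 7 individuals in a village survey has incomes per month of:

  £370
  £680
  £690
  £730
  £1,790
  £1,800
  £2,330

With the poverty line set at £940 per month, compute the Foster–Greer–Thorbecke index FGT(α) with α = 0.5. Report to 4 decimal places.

0.3276

Below z: £370, £680, £690, £730 (q = 4 of N = 7).
Normalized shortfalls: (940−370)/940 = 0.6064; (940−680)/940 = 0.2766; (940−690)/940 = 0.2660; (940−730)/940 = 0.2234.
Raised to α = 0.5: 0.77871; 0.52592; 0.51571; 0.47266.
Sum = 2.292997; FGT(0.5) = 2.292997 / 7 = 0.3276.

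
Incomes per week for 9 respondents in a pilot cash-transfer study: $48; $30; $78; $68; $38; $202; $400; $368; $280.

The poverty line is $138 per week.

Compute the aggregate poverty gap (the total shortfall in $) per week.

$428

Below the line: $30, $38, $48, $68, $78 (q = 5 of N = 9).
Individual gaps: 138−30 = 108; 138−38 = 100; 138−48 = 90; 138−68 = 70; 138−78 = 60.
Aggregate gap = $428.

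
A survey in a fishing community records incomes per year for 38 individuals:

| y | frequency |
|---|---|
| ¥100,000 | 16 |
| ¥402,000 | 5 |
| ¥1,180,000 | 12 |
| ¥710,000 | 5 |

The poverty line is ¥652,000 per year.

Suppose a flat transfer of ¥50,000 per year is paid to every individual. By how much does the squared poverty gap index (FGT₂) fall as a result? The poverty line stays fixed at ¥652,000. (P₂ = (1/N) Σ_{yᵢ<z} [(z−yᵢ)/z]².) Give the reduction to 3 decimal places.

0.059

Before: below the line — 16×¥100,000, 5×¥402,000; squared poverty gap index (FGT₂) = 0.32115.
After the ¥50,000 transfer: below the line — 16×¥150,000, 5×¥452,000; squared poverty gap index (FGT₂) = 0.26198.
Reduction = 0.32115 − 0.26198 = 0.059.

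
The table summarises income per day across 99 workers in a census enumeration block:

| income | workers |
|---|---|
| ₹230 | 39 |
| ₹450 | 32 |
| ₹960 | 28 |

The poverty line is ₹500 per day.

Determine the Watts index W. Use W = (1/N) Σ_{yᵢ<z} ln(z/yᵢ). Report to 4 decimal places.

Below the line: 39×₹230, 32×₹450 (q = 71 of N = 99).
Log gaps: ln(500/230) = 0.7765 (×39); ln(500/450) = 0.1054 (×32).
W = 33.656159 / 99 = 0.3400.

0.3400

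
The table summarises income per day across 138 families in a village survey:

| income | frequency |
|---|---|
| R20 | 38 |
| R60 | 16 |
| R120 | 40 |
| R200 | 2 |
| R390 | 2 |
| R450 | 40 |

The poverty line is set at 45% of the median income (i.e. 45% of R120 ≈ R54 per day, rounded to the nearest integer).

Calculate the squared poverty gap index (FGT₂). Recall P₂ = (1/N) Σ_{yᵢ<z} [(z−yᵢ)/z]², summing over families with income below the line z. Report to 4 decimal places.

Below z: 38×R20 (q = 38 of N = 138).
Normalized shortfalls: (54−20)/54 = 0.6296 (×38).
Squared: 0.3964 (×38).
Sum = 15.064472; P₂ = 15.064472 / 138 = 0.1092.

0.1092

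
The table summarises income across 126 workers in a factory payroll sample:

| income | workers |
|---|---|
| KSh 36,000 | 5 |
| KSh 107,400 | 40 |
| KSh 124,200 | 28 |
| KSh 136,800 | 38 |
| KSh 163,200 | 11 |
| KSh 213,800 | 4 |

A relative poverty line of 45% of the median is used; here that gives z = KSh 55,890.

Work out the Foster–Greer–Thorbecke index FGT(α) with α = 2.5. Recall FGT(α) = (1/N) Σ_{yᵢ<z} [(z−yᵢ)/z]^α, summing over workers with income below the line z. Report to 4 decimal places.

Incomes under z: 5×KSh 36,000 (q = 5 of N = 126).
Relative gaps: (55890−36000)/55890 = 0.3559 (×5).
Raised to α = 2.5: 0.07555 (×5).
Sum = 0.377765; FGT(2.5) = 0.377765 / 126 = 0.0030.

0.0030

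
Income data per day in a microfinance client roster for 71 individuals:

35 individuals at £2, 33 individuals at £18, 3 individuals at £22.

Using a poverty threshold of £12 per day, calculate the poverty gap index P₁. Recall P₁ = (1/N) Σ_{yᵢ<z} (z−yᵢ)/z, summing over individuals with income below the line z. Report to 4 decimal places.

Poor units: 35×£2 (q = 35 of N = 71).
Relative gaps: (12−2)/12 = 0.8333 (×35).
Σ = 29.166667. Dividing by the full population N = 71 gives P₁ = 0.4108.

0.4108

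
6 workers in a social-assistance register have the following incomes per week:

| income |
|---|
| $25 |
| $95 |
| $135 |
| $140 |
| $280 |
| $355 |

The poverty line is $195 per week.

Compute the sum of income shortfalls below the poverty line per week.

Below the line: $25, $95, $135, $140 (q = 4 of N = 6).
Individual gaps: 195−25 = 170; 195−95 = 100; 195−135 = 60; 195−140 = 55.
Aggregate gap = $385.

$385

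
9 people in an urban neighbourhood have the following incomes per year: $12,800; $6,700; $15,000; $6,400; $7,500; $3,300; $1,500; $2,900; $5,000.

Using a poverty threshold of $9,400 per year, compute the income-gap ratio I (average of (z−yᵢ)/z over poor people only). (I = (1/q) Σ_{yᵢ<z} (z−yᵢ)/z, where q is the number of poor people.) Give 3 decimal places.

0.494

Incomes under z: $1,500, $2,900, $3,300, $5,000, $6,400, $6,700, $7,500 (q = 7 of N = 9).
Relative gaps: 0.8404, 0.6915, 0.6489, 0.4681, 0.3191, 0.2872, 0.2021; sum = 3.457447.
The income-gap ratio divides by q (the poor only): 3.457447 / 7 = 0.494.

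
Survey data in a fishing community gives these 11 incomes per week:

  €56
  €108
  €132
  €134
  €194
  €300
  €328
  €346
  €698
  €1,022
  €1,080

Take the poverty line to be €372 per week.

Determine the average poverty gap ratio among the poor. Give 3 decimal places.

0.463

Poor units: €56, €108, €132, €134, €194, €300, €328, €346 (q = 8 of N = 11).
Relative gaps: 0.8495, 0.7097, 0.6452, 0.6398, 0.4785, 0.1935, 0.1183, 0.0699; sum = 3.704301.
I averages over the q = 8 poor units only: 3.704301 / 8 = 0.463.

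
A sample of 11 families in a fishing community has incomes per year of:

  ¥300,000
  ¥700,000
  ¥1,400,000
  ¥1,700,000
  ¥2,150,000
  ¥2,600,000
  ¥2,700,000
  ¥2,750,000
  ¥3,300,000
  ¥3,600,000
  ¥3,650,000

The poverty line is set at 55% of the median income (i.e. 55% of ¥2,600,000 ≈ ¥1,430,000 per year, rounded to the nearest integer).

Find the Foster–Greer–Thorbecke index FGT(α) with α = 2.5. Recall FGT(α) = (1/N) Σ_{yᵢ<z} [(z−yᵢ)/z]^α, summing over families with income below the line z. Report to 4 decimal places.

0.0674

Below z: ¥300,000, ¥700,000, ¥1,400,000 (q = 3 of N = 11).
Shortfall ratios: (1430000−300000)/1430000 = 0.7902; (1430000−700000)/1430000 = 0.5105; (1430000−1400000)/1430000 = 0.0210.
Raised to α = 2.5: 0.55508; 0.18619; 0.00006.
Sum = 0.741339; FGT(2.5) = 0.741339 / 11 = 0.0674.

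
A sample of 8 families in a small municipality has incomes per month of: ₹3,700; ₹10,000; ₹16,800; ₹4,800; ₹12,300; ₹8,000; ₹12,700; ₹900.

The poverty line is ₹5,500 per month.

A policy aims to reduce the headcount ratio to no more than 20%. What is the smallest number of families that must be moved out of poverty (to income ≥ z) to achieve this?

Currently q = 3 of N = 8 are below the line (H = 0.375).
A headcount ratio of at most 20% allows at most ⌊0.20 × 8⌋ = 1 poor families.
So at least 3 − 1 = 2 must be lifted.

2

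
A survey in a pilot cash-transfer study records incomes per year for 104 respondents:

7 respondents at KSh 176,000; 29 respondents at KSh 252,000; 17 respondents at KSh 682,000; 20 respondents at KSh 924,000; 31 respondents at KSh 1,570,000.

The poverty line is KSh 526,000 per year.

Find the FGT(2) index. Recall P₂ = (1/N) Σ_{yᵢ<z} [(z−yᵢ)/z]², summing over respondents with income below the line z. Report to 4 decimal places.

Below z: 7×KSh 176,000, 29×KSh 252,000 (q = 36 of N = 104).
Relative gaps: (526000−176000)/526000 = 0.6654 (×7); (526000−252000)/526000 = 0.5209 (×29).
Squared: 0.4428 (×7); 0.2713 (×29).
Sum = 10.968440; P₂ = 10.968440 / 104 = 0.1055.

0.1055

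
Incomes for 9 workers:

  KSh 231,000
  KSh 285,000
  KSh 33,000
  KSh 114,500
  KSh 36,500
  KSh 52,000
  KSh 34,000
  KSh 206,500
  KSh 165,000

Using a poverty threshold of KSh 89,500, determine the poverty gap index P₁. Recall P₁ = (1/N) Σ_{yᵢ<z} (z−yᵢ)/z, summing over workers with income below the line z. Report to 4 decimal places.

Incomes under z: KSh 33,000, KSh 34,000, KSh 36,500, KSh 52,000 (q = 4 of N = 9).
Relative gaps: (89500−33000)/89500 = 0.6313; (89500−34000)/89500 = 0.6201; (89500−36500)/89500 = 0.5922; (89500−52000)/89500 = 0.4190.
Sum of shortfalls = 2.262570; P₁ averages over all N: 2.262570 / 9 = 0.2514.

0.2514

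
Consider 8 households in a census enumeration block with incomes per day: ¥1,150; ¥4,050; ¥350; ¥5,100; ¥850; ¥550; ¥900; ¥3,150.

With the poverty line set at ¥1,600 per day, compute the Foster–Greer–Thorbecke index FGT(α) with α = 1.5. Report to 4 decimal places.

0.2477

Below the line: ¥350, ¥550, ¥850, ¥900, ¥1,150 (q = 5 of N = 8).
Gap ratios (z−y)/z: (1600−350)/1600 = 0.7812; (1600−550)/1600 = 0.6562; (1600−850)/1600 = 0.4688; (1600−900)/1600 = 0.4375; (1600−1150)/1600 = 0.2812.
Raised to α = 1.5: 0.69053; 0.53162; 0.32093; 0.28938; 0.14916.
Sum = 1.981623; FGT(1.5) = 1.981623 / 8 = 0.2477.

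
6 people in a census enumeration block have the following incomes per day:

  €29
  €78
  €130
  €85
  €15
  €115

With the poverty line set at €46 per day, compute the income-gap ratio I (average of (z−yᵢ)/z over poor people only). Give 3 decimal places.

0.522

Below z: €15, €29 (q = 2 of N = 6).
Shortfall ratios (z−y)/z: 0.6739, 0.3696; sum = 1.043478.
The income-gap ratio divides by q (the poor only): 1.043478 / 2 = 0.522.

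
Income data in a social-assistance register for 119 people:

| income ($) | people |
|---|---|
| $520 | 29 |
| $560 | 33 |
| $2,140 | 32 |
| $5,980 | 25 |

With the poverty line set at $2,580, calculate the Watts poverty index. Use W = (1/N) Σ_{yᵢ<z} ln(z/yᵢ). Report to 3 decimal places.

Poor units: 29×$520, 33×$560, 32×$2,140 (q = 94 of N = 119).
Log shortfalls: ln(2580/520) = 1.6017 (×29); ln(2580/560) = 1.5276 (×33); ln(2580/2140) = 0.1870 (×32).
W = 102.844295 / 119 = 0.864.

0.864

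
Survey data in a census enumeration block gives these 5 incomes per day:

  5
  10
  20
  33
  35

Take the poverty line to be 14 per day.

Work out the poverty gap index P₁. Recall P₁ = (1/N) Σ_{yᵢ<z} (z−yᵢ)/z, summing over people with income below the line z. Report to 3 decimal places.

Below the line: 5, 10 (q = 2 of N = 5).
Shortfall ratios: (14−5)/14 = 0.6429; (14−10)/14 = 0.2857.
Sum of shortfalls = 0.928571; P₁ averages over all N: 0.928571 / 5 = 0.186.

0.186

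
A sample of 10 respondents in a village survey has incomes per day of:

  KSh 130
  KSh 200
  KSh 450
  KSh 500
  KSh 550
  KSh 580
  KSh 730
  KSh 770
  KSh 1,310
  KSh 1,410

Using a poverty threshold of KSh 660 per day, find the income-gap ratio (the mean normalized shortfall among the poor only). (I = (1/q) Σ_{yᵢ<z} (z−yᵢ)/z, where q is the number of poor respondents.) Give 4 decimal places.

0.3914

Below z: KSh 130, KSh 200, KSh 450, KSh 500, KSh 550, KSh 580 (q = 6 of N = 10).
Relative gaps: 0.8030, 0.6970, 0.3182, 0.2424, 0.1667, 0.1212; sum = 2.348485.
I averages over the q = 6 poor units only: 2.348485 / 6 = 0.3914.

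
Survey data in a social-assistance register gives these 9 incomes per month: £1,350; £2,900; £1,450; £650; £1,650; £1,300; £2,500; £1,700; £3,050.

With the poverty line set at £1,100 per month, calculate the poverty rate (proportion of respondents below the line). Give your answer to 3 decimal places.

1 of the 9 respondents have income below £1,100.
H = 1/9 = 0.111.

0.111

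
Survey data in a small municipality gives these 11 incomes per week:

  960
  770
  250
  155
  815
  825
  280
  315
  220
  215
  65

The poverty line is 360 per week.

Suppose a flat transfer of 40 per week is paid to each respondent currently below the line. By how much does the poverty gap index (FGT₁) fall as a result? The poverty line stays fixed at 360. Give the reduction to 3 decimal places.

0.071

Before: below the line — 65, 155, 215, 220, 250, 280, 315; poverty gap index (FGT₁) = 0.25758.
After the 40 transfer: below the line — 105, 195, 255, 260, 290, 320, 355; poverty gap index (FGT₁) = 0.18687.
Reduction = 0.25758 − 0.18687 = 0.071.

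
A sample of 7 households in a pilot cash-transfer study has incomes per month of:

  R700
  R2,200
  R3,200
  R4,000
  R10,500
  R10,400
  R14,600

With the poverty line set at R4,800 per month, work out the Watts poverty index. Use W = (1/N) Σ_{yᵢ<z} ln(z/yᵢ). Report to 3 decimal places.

0.470

Incomes under z: R700, R2,200, R3,200, R4,000 (q = 4 of N = 7).
ln(z/y) terms: ln(4800/700) = 1.9253; ln(4800/2200) = 0.7802; ln(4800/3200) = 0.4055; ln(4800/4000) = 0.1823.
W = 3.293236 / 7 = 0.470.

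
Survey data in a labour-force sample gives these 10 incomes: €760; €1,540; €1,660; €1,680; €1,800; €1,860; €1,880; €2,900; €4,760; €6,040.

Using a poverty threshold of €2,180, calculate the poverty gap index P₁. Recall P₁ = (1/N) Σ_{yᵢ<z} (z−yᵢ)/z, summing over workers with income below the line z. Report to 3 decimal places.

0.187

Below the line: €760, €1,540, €1,660, €1,680, €1,800, €1,860, €1,880 (q = 7 of N = 10).
Normalized shortfalls: (2180−760)/2180 = 0.6514; (2180−1540)/2180 = 0.2936; (2180−1660)/2180 = 0.2385; (2180−1680)/2180 = 0.2294; (2180−1800)/2180 = 0.1743; (2180−1860)/2180 = 0.1468; (2180−1880)/2180 = 0.1376.
Σ = 1.871560. Dividing by the full population N = 10 gives P₁ = 0.187.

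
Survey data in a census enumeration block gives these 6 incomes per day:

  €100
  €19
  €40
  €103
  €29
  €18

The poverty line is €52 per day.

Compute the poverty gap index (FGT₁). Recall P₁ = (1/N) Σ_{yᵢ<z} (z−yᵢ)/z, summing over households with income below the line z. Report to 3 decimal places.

0.327

Poor units: €18, €19, €29, €40 (q = 4 of N = 6).
Gap ratios (z−y)/z: (52−18)/52 = 0.6538; (52−19)/52 = 0.6346; (52−29)/52 = 0.4423; (52−40)/52 = 0.2308.
Σ = 1.961538. Dividing by the full population N = 6 gives P₁ = 0.327.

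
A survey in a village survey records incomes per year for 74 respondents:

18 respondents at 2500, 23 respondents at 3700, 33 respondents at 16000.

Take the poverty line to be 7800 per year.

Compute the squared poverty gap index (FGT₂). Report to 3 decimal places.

0.198

Incomes under z: 18×2500, 23×3700 (q = 41 of N = 74).
Shortfall ratios: (7800−2500)/7800 = 0.6795 (×18); (7800−3700)/7800 = 0.5256 (×23).
Squared: 0.4617 (×18); 0.2763 (×23).
Sum = 14.665516; P₂ = 14.665516 / 74 = 0.198.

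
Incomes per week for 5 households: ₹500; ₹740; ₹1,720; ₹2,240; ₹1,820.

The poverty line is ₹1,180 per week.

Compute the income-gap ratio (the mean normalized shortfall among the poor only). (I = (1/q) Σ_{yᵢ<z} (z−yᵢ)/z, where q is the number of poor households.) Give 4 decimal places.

0.4746

Below z: ₹500, ₹740 (q = 2 of N = 5).
Relative gaps: 0.5763, 0.3729; sum = 0.949153.
The income-gap ratio divides by q (the poor only): 0.949153 / 2 = 0.4746.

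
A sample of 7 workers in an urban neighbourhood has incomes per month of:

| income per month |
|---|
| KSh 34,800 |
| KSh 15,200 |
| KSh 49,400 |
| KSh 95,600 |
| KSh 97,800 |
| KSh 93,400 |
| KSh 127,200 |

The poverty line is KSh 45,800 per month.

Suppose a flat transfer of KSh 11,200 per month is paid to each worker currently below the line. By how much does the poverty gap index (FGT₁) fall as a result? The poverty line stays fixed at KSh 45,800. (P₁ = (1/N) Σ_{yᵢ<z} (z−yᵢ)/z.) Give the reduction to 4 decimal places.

Before: below the line — KSh 15,200, KSh 34,800; poverty gap index (FGT₁) = 0.129757.
After the KSh 11,200 transfer: below the line — KSh 26,400; poverty gap index (FGT₁) = 0.060512.
Reduction = 0.129757 − 0.060512 = 0.0692.

0.0692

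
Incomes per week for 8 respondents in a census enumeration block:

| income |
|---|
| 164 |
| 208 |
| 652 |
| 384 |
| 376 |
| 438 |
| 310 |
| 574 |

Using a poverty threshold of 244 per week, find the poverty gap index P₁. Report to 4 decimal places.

0.0594

Below the line: 164, 208 (q = 2 of N = 8).
Normalized shortfalls: (244−164)/244 = 0.3279; (244−208)/244 = 0.1475.
Σ = 0.475410. Dividing by the full population N = 8 gives P₁ = 0.0594.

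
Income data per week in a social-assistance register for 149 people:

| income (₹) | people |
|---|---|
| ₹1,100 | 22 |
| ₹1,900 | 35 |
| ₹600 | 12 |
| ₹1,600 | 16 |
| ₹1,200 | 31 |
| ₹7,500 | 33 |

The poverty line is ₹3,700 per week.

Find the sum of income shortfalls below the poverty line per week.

Below the line: 12×₹600, 22×₹1,100, 31×₹1,200, 16×₹1,600, 35×₹1,900 (q = 116 of N = 149).
Individual gaps: 12×(3700−600) = 37200; 22×(3700−1100) = 57200; 31×(3700−1200) = 77500; 16×(3700−1600) = 33600; 35×(3700−1900) = 63000.
Aggregate gap = ₹268,500.

₹268,500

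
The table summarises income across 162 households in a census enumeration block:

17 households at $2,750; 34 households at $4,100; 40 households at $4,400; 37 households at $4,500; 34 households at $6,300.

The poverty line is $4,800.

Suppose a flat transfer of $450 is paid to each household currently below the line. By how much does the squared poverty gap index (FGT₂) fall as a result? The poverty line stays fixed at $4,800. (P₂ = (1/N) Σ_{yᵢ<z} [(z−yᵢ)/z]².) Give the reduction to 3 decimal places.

0.014

Before: below the line — 17×$2,750, 34×$4,100, 40×$4,400, 37×$4,500; squared poverty gap index (FGT₂) = 0.02621.
After the $450 transfer: below the line — 17×$3,200, 34×$4,550; squared poverty gap index (FGT₂) = 0.01223.
Reduction = 0.02621 − 0.01223 = 0.014.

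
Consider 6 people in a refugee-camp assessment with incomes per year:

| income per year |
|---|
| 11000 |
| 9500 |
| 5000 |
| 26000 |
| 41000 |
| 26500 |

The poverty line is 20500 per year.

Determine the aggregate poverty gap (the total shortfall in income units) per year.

36000

Incomes under z: 5000, 9500, 11000 (q = 3 of N = 6).
Individual gaps: 20500−5000 = 15500; 20500−9500 = 11000; 20500−11000 = 9500.
Aggregate gap = 36000.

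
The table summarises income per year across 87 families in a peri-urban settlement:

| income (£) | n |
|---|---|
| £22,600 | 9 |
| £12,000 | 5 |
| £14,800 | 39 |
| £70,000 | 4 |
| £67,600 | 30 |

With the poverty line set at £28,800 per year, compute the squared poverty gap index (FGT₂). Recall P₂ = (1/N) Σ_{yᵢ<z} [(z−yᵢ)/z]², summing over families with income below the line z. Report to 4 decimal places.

0.1303

Below z: 5×£12,000, 39×£14,800, 9×£22,600 (q = 53 of N = 87).
Relative gaps: (28800−12000)/28800 = 0.5833 (×5); (28800−14800)/28800 = 0.4861 (×39); (28800−22600)/28800 = 0.2153 (×9).
Squared: 0.3403 (×5); 0.2363 (×39); 0.0463 (×9).
Sum = 11.334346; P₂ = 11.334346 / 87 = 0.1303.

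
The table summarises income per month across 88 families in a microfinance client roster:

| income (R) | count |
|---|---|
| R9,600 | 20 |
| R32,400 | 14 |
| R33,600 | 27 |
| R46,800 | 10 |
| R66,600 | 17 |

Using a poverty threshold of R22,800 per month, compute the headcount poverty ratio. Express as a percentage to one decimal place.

22.7%

20 of the 88 families have income below R22,800.
H = 20/88 = 22.7%.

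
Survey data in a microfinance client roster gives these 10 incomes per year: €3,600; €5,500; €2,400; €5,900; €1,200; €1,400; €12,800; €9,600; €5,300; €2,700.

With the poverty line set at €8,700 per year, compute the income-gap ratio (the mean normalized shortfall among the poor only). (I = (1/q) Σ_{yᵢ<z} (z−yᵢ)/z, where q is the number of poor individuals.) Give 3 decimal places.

Poor units: €1,200, €1,400, €2,400, €2,700, €3,600, €5,300, €5,500, €5,900 (q = 8 of N = 10).
Shortfall ratios (z−y)/z: 0.8621, 0.8391, 0.7241, 0.6897, 0.5862, 0.3908, 0.3678, 0.3218; sum = 4.781609.
The income-gap ratio divides by q (the poor only): 4.781609 / 8 = 0.598.

0.598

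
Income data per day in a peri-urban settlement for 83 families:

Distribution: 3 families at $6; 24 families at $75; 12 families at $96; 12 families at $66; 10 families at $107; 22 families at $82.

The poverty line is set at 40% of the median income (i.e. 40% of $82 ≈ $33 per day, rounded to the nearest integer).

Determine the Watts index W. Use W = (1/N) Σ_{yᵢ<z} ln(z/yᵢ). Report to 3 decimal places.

0.062

Incomes under z: 3×$6 (q = 3 of N = 83).
Log gaps: ln(33/6) = 1.7047 (×3).
W = 5.114244 / 83 = 0.062.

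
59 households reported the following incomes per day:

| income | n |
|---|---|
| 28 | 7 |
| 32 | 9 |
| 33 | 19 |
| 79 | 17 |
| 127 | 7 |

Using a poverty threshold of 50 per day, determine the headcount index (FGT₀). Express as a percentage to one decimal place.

35 of the 59 households have income below 50.
H = 35/59 = 59.3%.

59.3%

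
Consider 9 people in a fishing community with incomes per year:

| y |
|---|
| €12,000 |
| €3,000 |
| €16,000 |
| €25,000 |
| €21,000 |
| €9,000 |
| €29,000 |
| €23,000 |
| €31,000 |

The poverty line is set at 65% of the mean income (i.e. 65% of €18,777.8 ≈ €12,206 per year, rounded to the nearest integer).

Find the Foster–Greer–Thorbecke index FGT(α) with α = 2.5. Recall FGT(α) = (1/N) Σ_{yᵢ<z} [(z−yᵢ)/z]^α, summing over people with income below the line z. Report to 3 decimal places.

0.059

Incomes under z: €3,000, €9,000, €12,000 (q = 3 of N = 9).
Gap ratios (z−y)/z: (12206−3000)/12206 = 0.7542; (12206−9000)/12206 = 0.2627; (12206−12000)/12206 = 0.0169.
Raised to α = 2.5: 0.49402; 0.03536; 0.00004.
Sum = 0.529413; FGT(2.5) = 0.529413 / 9 = 0.059.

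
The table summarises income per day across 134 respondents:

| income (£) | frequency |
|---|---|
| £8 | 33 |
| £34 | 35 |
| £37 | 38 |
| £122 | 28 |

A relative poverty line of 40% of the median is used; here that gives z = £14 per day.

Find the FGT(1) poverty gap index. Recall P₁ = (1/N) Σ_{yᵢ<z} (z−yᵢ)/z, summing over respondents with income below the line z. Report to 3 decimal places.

0.106

Below z: 33×£8 (q = 33 of N = 134).
Normalized shortfalls: (14−8)/14 = 0.4286 (×33).
Σ = 14.142857. Dividing by the full population N = 134 gives P₁ = 0.106.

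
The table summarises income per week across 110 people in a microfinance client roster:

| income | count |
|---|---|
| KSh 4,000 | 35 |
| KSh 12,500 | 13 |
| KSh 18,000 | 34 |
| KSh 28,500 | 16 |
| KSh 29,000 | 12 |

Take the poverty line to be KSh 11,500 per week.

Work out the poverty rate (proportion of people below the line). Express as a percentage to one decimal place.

35 of the 110 people have income below KSh 11,500.
H = 35/110 = 31.8%.

31.8%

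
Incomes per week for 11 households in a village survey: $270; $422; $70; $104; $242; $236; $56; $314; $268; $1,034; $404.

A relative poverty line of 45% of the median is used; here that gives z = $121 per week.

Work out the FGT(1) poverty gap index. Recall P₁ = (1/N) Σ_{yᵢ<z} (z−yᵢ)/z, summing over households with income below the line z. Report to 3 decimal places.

0.100

Below the line: $56, $70, $104 (q = 3 of N = 11).
Gap ratios (z−y)/z: (121−56)/121 = 0.5372; (121−70)/121 = 0.4215; (121−104)/121 = 0.1405.
Σ = 1.099174. Dividing by the full population N = 11 gives P₁ = 0.100.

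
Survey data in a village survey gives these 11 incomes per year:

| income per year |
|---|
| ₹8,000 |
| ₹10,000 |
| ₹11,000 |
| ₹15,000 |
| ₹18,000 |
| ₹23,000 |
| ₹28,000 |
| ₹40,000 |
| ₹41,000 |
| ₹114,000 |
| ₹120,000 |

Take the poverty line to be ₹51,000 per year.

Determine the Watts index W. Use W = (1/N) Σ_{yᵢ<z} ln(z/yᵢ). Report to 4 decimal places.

Poor units: ₹8,000, ₹10,000, ₹11,000, ₹15,000, ₹18,000, ₹23,000, ₹28,000, ₹40,000, ₹41,000 (q = 9 of N = 11).
ln(z/y) terms: ln(51000/8000) = 1.8524; ln(51000/10000) = 1.6292; ln(51000/11000) = 1.5339; ln(51000/15000) = 1.2238; ln(51000/18000) = 1.0415; ln(51000/23000) = 0.7963; ln(51000/28000) = 0.5996; ln(51000/40000) = 0.2429; ln(51000/41000) = 0.2183.
W = 9.137937 / 11 = 0.8307.

0.8307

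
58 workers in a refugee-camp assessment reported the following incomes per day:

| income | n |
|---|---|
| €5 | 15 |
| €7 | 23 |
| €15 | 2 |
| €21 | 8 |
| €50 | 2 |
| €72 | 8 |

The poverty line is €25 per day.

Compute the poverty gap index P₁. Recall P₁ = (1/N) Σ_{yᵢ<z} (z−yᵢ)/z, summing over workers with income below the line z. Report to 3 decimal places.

Poor units: 15×€5, 23×€7, 2×€15, 8×€21 (q = 48 of N = 58).
Shortfall ratios: (25−5)/25 = 0.8000 (×15); (25−7)/25 = 0.7200 (×23); (25−15)/25 = 0.4000 (×2); (25−21)/25 = 0.1600 (×8).
Sum of shortfalls = 30.640000; P₁ averages over all N: 30.640000 / 58 = 0.528.

0.528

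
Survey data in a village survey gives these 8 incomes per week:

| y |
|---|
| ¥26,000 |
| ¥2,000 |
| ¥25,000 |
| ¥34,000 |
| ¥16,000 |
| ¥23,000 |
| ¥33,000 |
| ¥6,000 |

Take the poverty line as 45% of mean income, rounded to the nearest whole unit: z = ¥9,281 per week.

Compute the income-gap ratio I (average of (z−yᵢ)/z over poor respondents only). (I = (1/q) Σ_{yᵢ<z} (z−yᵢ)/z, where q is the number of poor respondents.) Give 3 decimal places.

0.569

Below z: ¥2,000, ¥6,000 (q = 2 of N = 8).
Relative gaps: 0.7845, 0.3535; sum = 1.138024.
I averages over the q = 2 poor units only: 1.138024 / 2 = 0.569.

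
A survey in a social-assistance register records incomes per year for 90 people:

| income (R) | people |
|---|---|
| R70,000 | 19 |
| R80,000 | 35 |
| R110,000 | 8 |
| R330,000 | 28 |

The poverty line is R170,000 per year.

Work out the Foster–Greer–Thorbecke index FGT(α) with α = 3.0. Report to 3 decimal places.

Below z: 19×R70,000, 35×R80,000, 8×R110,000 (q = 62 of N = 90).
Relative gaps: (170000−70000)/170000 = 0.5882 (×19); (170000−80000)/170000 = 0.5294 (×35); (170000−110000)/170000 = 0.3529 (×8).
Raised to α = 3.0: 0.20354 (×19); 0.14838 (×35); 0.04396 (×8).
Sum = 9.412375; FGT(3.0) = 9.412375 / 90 = 0.105.

0.105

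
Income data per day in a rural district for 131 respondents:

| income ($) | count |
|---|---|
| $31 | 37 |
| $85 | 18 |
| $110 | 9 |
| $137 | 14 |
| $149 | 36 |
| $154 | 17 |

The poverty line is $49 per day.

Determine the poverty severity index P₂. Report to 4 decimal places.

Below z: 37×$31 (q = 37 of N = 131).
Shortfall ratios: (49−31)/49 = 0.3673 (×37).
Squared: 0.1349 (×37).
Sum = 4.992920; P₂ = 4.992920 / 131 = 0.0381.

0.0381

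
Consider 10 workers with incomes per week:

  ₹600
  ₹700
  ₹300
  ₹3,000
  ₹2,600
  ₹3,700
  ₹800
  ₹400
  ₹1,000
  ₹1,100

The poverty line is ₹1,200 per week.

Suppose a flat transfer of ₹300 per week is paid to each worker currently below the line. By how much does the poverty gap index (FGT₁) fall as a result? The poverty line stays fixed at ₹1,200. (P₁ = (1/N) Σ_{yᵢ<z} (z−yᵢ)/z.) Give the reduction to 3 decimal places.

0.150

Before: below the line — ₹300, ₹400, ₹600, ₹700, ₹800, ₹1,000, ₹1,100; poverty gap index (FGT₁) = 0.29167.
After the ₹300 transfer: below the line — ₹600, ₹700, ₹900, ₹1,000, ₹1,100; poverty gap index (FGT₁) = 0.14167.
Reduction = 0.29167 − 0.14167 = 0.150.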